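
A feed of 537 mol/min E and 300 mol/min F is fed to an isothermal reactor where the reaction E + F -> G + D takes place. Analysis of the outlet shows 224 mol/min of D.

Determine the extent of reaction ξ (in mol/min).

ξ = 224 mol/min

For D: n = n₀ + 1ξ → 224 = 0 + 1ξ, giving ξ = 224 mol/min.
Outlet amounts (n = n₀ + ν ξ):
  E: 537 − 1(224) = 313
  F: 300 − 1(224) = 76
  G: 0 + 1(224) = 224
  D: 0 + 1(224) = 224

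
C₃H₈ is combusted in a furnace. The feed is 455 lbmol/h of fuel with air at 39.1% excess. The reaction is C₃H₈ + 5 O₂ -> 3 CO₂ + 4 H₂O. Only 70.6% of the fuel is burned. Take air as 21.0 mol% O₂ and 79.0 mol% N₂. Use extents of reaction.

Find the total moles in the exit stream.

Stoichiometric O₂ = 5 × 455 = 2275 lbmol/h; O₂ fed = 2275 × 1.391 = 3165 lbmol/h.
N₂ fed = 3165 × 79/21 = 11900 lbmol/h.
Fuel reacted = 0.706 × 455 → ξ = 321.2 lbmol/h.
Outlet (n = n₀ + ν ξ):
  C₃H₈: 455 − 1(321.2) = 133.8
  O₂: 3165 − 5(321.2) = 1558
  N₂: 11900 (inert)
  CO₂: 0 + 3(321.2) = 963.7
  H₂O: 0 + 4(321.2) = 1285
Total out = 133.8 + 1558 + 11900 + 963.7 + 1285 = 15850 lbmol/h.

15800 lbmol/h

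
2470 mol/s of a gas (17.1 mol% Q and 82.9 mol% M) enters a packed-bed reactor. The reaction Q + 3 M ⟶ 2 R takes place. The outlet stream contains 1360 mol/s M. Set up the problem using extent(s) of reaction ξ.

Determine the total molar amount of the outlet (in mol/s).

For M: n = n₀ − 3ξ → 1360 = 2048 − 3ξ, giving ξ = 229.2 mol/s.
Outlet amounts (n = n₀ + ν ξ):
  Q: 422.4 − 1(229.2) = 193.2
  M: 2048 − 3(229.2) = 1360
  R: 0 + 2(229.2) = 458.4
Total out = 193.2 + 1360 + 458.4 = 2012 mol/s.

2010 mol/s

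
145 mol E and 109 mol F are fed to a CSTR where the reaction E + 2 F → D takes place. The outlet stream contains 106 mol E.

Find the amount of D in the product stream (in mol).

For E: n = n₀ − 1ξ → 106 = 145 − 1ξ, giving ξ = 39 mol.
Outlet amounts (n = n₀ + ν ξ):
  E: 145 − 1(39) = 106
  F: 109 − 2(39) = 31
  D: 0 + 1(39) = 39

39 mol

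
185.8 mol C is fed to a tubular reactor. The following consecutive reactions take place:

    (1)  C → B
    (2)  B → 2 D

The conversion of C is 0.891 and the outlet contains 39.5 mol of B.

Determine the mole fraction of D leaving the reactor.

Conversion of C: C consumed = 1ξ₁ = 0.891 × 185.8 → ξ₁ = 165.5 mol.
B balance: n_B = 0 + 1ξ₁ − 1ξ₂ = 39.5 → ξ₂ = (1·165.5 − 39.5)/1 = 126 mol.
Outlet amounts (n = n₀ + Σ ν·ξ):
  C: 185.8 − 1(165.5) = 20.25
  B: 0 + 1(165.5) − 1(126) = 39.5
  D: 0 + 2(126) = 252.1
Total out = 311.8 mol; y_D = 252.1 / 311.8 = 0.8084.

0.808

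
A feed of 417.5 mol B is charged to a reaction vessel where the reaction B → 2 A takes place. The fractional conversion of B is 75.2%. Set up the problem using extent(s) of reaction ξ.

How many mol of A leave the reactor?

B reacted = 0.752 × 417.5 = 314 mol; ν_B = −1, so ξ = 314/1 = 314 mol.
Outlet amounts (n = n₀ + ν ξ):
  B: 417.5 − 1(314) = 103.5
  A: 0 + 2(314) = 627.9

628 mol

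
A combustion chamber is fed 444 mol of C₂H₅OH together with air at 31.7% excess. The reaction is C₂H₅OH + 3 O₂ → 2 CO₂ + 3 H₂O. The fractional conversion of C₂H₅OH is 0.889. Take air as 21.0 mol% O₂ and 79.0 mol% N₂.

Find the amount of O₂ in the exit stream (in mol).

Stoichiometric O₂ = 3 × 444 = 1332 mol; O₂ fed = 1332 × 1.317 = 1754 mol.
N₂ fed = 1754 × 79/21 = 6599 mol.
Fuel reacted = 0.889 × 444 → ξ = 394.7 mol.
Outlet (n = n₀ + ν ξ):
  C₂H₅OH: 444 − 1(394.7) = 49.28
  O₂: 1754 − 3(394.7) = 570.1
  N₂: 6599 (inert)
  CO₂: 0 + 2(394.7) = 789.4
  H₂O: 0 + 3(394.7) = 1184

570 mol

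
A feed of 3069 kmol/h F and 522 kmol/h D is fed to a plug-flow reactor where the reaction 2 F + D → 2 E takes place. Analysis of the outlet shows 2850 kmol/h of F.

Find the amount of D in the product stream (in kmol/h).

412 kmol/h

For F: n = n₀ − 2ξ → 2850 = 3069 − 2ξ, giving ξ = 109.5 kmol/h.
Outlet amounts (n = n₀ + ν ξ):
  F: 3069 − 2(109.5) = 2850
  D: 522 − 1(109.5) = 412.5
  E: 0 + 2(109.5) = 219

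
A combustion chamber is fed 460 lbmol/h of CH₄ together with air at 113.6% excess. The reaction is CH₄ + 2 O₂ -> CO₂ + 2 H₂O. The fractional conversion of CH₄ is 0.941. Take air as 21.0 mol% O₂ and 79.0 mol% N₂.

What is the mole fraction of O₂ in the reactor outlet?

Stoichiometric O₂ = 2 × 460 = 920 lbmol/h; O₂ fed = 920 × 2.136 = 1965 lbmol/h.
N₂ fed = 1965 × 79/21 = 7393 lbmol/h.
Fuel reacted = 0.941 × 460 → ξ = 432.9 lbmol/h.
Outlet (n = n₀ + ν ξ):
  CH₄: 460 − 1(432.9) = 27.14
  O₂: 1965 − 2(432.9) = 1099
  N₂: 7393 (inert)
  CO₂: 0 + 1(432.9) = 432.9
  H₂O: 0 + 2(432.9) = 865.7
Total out = 9818 lbmol/h; y_O₂ = 1099 / 9818 = 0.112.

0.112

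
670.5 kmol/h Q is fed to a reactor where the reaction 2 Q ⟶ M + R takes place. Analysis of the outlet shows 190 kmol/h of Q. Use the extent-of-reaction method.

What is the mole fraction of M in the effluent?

For Q: n = n₀ − 2ξ → 190 = 670.5 − 2ξ, giving ξ = 240.2 kmol/h.
Outlet amounts (n = n₀ + ν ξ):
  Q: 670.5 − 2(240.2) = 190
  M: 0 + 1(240.2) = 240.2
  R: 0 + 1(240.2) = 240.2
Total out = 670.5 kmol/h; y_M = 240.2 / 670.5 = 0.3583.

0.358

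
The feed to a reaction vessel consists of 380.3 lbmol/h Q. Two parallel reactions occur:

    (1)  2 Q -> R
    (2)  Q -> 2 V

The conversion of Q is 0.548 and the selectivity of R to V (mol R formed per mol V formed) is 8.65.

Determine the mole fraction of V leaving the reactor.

Conversion of Q: Q consumed = 0.548 × 380.3 = 208.4 lbmol/h = 2ξ₁ + 1ξ₂.
Selectivity: 1ξ₁ / (2ξ₂) = 8.65 → ξ₁ = 17.3 ξ₂.
Substitute: (2·17.3 + 1) ξ₂ = 208.4 → ξ₂ = 5.854 lbmol/h, ξ₁ = 101.3 lbmol/h.
Outlet amounts (n = n₀ + Σ ν·ξ):
  Q: 380.3 − 2(101.3) − 1(5.854) = 171.9
  R: 0 + 1(101.3) = 101.3
  V: 0 + 2(5.854) = 11.71
Total out = 284.9 lbmol/h; y_V = 11.71 / 284.9 = 0.0411.

0.0411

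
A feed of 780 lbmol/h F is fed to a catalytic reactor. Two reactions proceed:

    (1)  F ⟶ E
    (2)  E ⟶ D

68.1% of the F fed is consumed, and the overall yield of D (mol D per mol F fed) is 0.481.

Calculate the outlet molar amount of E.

156 lbmol/h

Conversion of F: F consumed = 1ξ₁ = 0.681 × 780 → ξ₁ = 531.2 lbmol/h.
Yield of D: 1ξ₂ / 780 = 0.481 → ξ₂ = 375.2 lbmol/h.
Outlet amounts (n = n₀ + Σ ν·ξ):
  F: 780 − 1(531.2) = 248.8
  E: 0 + 1(531.2) − 1(375.2) = 156
  D: 0 + 1(375.2) = 375.2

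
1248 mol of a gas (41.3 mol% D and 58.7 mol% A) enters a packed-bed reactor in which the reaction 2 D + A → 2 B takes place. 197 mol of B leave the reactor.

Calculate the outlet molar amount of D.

318 mol

For B: n = n₀ + 2ξ → 197 = 0 + 2ξ, giving ξ = 98.5 mol.
Outlet amounts (n = n₀ + ν ξ):
  D: 515.4 − 2(98.5) = 318.4
  A: 732.6 − 1(98.5) = 634.1
  B: 0 + 2(98.5) = 197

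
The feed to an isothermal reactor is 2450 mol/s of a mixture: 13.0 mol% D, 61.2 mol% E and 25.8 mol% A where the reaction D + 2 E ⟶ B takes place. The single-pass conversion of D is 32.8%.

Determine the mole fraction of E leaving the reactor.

0.576

D reacted = 0.328 × 318.5 = 104.5 mol/s; ν_D = −1, so ξ = 104.5/1 = 104.5 mol/s.
Outlet amounts (n = n₀ + ν ξ):
  D: 318.5 − 1(104.5) = 214
  E: 1499 − 2(104.5) = 1290
  B: 0 + 1(104.5) = 104.5
  A: 632.1 (inert)
Total out = 2241 mol/s; y_E = 1290 / 2241 = 0.5758.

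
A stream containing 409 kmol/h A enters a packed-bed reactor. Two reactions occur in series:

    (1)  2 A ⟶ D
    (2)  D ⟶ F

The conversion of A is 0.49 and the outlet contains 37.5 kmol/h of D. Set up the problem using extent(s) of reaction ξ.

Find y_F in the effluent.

0.203

Conversion of A: A consumed = 2ξ₁ = 0.49 × 409 → ξ₁ = 100.2 kmol/h.
D balance: n_D = 0 + 1ξ₁ − 1ξ₂ = 37.5 → ξ₂ = (1·100.2 − 37.5)/1 = 62.7 kmol/h.
Outlet amounts (n = n₀ + Σ ν·ξ):
  A: 409 − 2(100.2) = 208.6
  D: 0 + 1(100.2) − 1(62.7) = 37.5
  F: 0 + 1(62.7) = 62.7
Total out = 308.8 kmol/h; y_F = 62.7 / 308.8 = 0.2031.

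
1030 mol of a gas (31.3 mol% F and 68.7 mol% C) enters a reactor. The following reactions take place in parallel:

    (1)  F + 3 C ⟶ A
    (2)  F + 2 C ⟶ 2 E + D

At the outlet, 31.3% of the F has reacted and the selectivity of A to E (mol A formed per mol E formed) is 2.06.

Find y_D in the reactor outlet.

0.0251

Conversion of F: F consumed = 0.313 × 322.4 = 100.9 mol = 1ξ₁ + 1ξ₂.
Selectivity: 1ξ₁ / (2ξ₂) = 2.06 → ξ₁ = 4.12 ξ₂.
Substitute: (1·4.12 + 1) ξ₂ = 100.9 → ξ₂ = 19.71 mol, ξ₁ = 81.2 mol.
Outlet amounts (n = n₀ + Σ ν·ξ):
  F: 322.4 − 1(81.2) − 1(19.71) = 221.5
  C: 707.6 − 3(81.2) − 2(19.71) = 424.6
  A: 0 + 1(81.2) = 81.2
  E: 0 + 2(19.71) = 39.42
  D: 0 + 1(19.71) = 19.71
Total out = 786.4 mol; y_D = 19.71 / 786.4 = 0.02506.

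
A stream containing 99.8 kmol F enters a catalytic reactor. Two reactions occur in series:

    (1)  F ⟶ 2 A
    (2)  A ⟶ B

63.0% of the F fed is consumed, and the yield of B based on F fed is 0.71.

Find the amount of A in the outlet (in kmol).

54.9 kmol

Conversion of F: F consumed = 1ξ₁ = 0.63 × 99.8 → ξ₁ = 62.87 kmol.
Yield of B: 1ξ₂ / 99.8 = 0.71 → ξ₂ = 70.86 kmol.
Outlet amounts (n = n₀ + Σ ν·ξ):
  F: 99.8 − 1(62.87) = 36.93
  A: 0 + 2(62.87) − 1(70.86) = 54.89
  B: 0 + 1(70.86) = 70.86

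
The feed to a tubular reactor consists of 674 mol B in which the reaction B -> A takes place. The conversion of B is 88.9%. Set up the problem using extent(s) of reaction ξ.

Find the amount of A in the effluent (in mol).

599 mol

B reacted = 0.889 × 674 = 599.2 mol; ν_B = −1, so ξ = 599.2/1 = 599.2 mol.
Outlet amounts (n = n₀ + ν ξ):
  B: 674 − 1(599.2) = 74.81
  A: 0 + 1(599.2) = 599.2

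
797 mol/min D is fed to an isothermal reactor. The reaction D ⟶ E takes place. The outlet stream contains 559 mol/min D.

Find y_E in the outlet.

0.299

For D: n = n₀ − 1ξ → 559 = 797 − 1ξ, giving ξ = 238 mol/min.
Outlet amounts (n = n₀ + ν ξ):
  D: 797 − 1(238) = 559
  E: 0 + 1(238) = 238
Total out = 797 mol/min; y_E = 238 / 797 = 0.2986.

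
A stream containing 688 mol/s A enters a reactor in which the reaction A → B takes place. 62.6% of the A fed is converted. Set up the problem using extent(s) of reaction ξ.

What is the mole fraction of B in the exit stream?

A reacted = 0.626 × 688 = 430.7 mol/s; ν_A = −1, so ξ = 430.7/1 = 430.7 mol/s.
Outlet amounts (n = n₀ + ν ξ):
  A: 688 − 1(430.7) = 257.3
  B: 0 + 1(430.7) = 430.7
Total out = 688 mol/s; y_B = 430.7 / 688 = 0.626.

0.626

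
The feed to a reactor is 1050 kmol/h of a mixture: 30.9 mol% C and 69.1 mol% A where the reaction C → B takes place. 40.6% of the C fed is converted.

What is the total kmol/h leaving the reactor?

C reacted = 0.406 × 324.4 = 131.7 kmol/h; ν_C = −1, so ξ = 131.7/1 = 131.7 kmol/h.
Outlet amounts (n = n₀ + ν ξ):
  C: 324.4 − 1(131.7) = 192.7
  B: 0 + 1(131.7) = 131.7
  A: 725.5 (inert)
Total out = 192.7 + 131.7 + 725.5 = 1050 kmol/h.

1050 kmol/h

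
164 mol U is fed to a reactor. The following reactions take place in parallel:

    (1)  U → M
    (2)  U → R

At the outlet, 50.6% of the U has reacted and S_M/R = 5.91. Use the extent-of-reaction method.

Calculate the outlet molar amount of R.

Conversion of U: U consumed = 0.506 × 164 = 82.98 mol = 1ξ₁ + 1ξ₂.
Selectivity: 1ξ₁ / (1ξ₂) = 5.91 → ξ₁ = 5.91 ξ₂.
Substitute: (1·5.91 + 1) ξ₂ = 82.98 → ξ₂ = 12.01 mol, ξ₁ = 70.97 mol.
Outlet amounts (n = n₀ + Σ ν·ξ):
  U: 164 − 1(70.97) − 1(12.01) = 81.02
  M: 0 + 1(70.97) = 70.97
  R: 0 + 1(12.01) = 12.01

12 mol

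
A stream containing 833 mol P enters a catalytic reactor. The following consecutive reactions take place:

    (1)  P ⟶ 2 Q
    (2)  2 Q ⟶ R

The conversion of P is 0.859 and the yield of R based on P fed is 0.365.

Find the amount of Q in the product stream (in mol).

823 mol

Conversion of P: P consumed = 1ξ₁ = 0.859 × 833 → ξ₁ = 715.5 mol.
Yield of R: 1ξ₂ / 833 = 0.365 → ξ₂ = 304 mol.
Outlet amounts (n = n₀ + Σ ν·ξ):
  P: 833 − 1(715.5) = 117.5
  Q: 0 + 2(715.5) − 2(304) = 823
  R: 0 + 1(304) = 304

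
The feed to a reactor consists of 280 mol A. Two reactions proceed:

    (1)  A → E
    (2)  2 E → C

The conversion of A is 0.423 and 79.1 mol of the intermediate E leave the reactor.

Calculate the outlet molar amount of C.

19.7 mol

Conversion of A: A consumed = 1ξ₁ = 0.423 × 280 → ξ₁ = 118.4 mol.
E balance: n_E = 0 + 1ξ₁ − 2ξ₂ = 79.1 → ξ₂ = (1·118.4 − 79.1)/2 = 19.67 mol.
Outlet amounts (n = n₀ + Σ ν·ξ):
  A: 280 − 1(118.4) = 161.6
  E: 0 + 1(118.4) − 2(19.67) = 79.1
  C: 0 + 1(19.67) = 19.67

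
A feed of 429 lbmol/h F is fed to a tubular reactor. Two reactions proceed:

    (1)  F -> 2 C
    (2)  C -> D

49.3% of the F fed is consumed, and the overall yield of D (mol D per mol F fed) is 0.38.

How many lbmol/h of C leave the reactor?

Conversion of F: F consumed = 1ξ₁ = 0.493 × 429 → ξ₁ = 211.5 lbmol/h.
Yield of D: 1ξ₂ / 429 = 0.38 → ξ₂ = 163 lbmol/h.
Outlet amounts (n = n₀ + Σ ν·ξ):
  F: 429 − 1(211.5) = 217.5
  C: 0 + 2(211.5) − 1(163) = 260
  D: 0 + 1(163) = 163

260 lbmol/h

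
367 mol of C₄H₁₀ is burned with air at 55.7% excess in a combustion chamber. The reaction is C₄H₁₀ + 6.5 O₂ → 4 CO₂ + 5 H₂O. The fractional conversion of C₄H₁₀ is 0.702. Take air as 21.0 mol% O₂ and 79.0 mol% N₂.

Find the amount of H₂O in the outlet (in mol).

1290 mol

Stoichiometric O₂ = 6.5 × 367 = 2386 mol; O₂ fed = 2386 × 1.557 = 3714 mol.
N₂ fed = 3714 × 79/21 = 13970 mol.
Fuel reacted = 0.702 × 367 → ξ = 257.6 mol.
Outlet (n = n₀ + ν ξ):
  C₄H₁₀: 367 − 1(257.6) = 109.4
  O₂: 3714 − 6.5(257.6) = 2040
  N₂: 13970 (inert)
  CO₂: 0 + 4(257.6) = 1031
  H₂O: 0 + 5(257.6) = 1288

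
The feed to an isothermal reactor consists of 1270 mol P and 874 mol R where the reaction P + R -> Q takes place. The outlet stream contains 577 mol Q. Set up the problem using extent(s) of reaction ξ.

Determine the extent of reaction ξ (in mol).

ξ = 577 mol

For Q: n = n₀ + 1ξ → 577 = 0 + 1ξ, giving ξ = 577 mol.
Outlet amounts (n = n₀ + ν ξ):
  P: 1270 − 1(577) = 693
  R: 874 − 1(577) = 297
  Q: 0 + 1(577) = 577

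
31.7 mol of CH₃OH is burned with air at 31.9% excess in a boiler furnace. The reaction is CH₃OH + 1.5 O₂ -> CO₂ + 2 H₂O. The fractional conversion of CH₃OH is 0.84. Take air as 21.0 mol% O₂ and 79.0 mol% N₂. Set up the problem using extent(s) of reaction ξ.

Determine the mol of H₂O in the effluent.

Stoichiometric O₂ = 1.5 × 31.7 = 47.55 mol; O₂ fed = 47.55 × 1.319 = 62.72 mol.
N₂ fed = 62.72 × 79/21 = 235.9 mol.
Fuel reacted = 0.84 × 31.7 → ξ = 26.63 mol.
Outlet (n = n₀ + ν ξ):
  CH₃OH: 31.7 − 1(26.63) = 5.072
  O₂: 62.72 − 1.5(26.63) = 22.78
  N₂: 235.9 (inert)
  CO₂: 0 + 1(26.63) = 26.63
  H₂O: 0 + 2(26.63) = 53.26

53.3 mol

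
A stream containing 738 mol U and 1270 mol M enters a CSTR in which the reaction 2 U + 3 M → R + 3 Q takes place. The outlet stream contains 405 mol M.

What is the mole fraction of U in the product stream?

0.0938

For M: n = n₀ − 3ξ → 405 = 1270 − 3ξ, giving ξ = 288.3 mol.
Outlet amounts (n = n₀ + ν ξ):
  U: 738 − 2(288.3) = 161.3
  M: 1270 − 3(288.3) = 405
  R: 0 + 1(288.3) = 288.3
  Q: 0 + 3(288.3) = 865
Total out = 1720 mol; y_U = 161.3 / 1720 = 0.09382.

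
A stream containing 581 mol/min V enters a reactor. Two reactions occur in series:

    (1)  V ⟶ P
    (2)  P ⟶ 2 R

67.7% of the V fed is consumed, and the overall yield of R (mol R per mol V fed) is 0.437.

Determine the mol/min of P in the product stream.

Conversion of V: V consumed = 1ξ₁ = 0.677 × 581 → ξ₁ = 393.3 mol/min.
Yield of R: 2ξ₂ / 581 = 0.437 → ξ₂ = 126.9 mol/min.
Outlet amounts (n = n₀ + Σ ν·ξ):
  V: 581 − 1(393.3) = 187.7
  P: 0 + 1(393.3) − 1(126.9) = 266.4
  R: 0 + 2(126.9) = 253.9

266 mol/min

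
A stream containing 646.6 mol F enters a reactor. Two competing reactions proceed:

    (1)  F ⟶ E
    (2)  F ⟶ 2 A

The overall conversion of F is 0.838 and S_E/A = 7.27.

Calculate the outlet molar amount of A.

69.7 mol

Conversion of F: F consumed = 0.838 × 646.6 = 541.9 mol = 1ξ₁ + 1ξ₂.
Selectivity: 1ξ₁ / (2ξ₂) = 7.27 → ξ₁ = 14.54 ξ₂.
Substitute: (1·14.54 + 1) ξ₂ = 541.9 → ξ₂ = 34.87 mol, ξ₁ = 507 mol.
Outlet amounts (n = n₀ + Σ ν·ξ):
  F: 646.6 − 1(507) − 1(34.87) = 104.7
  E: 0 + 1(507) = 507
  A: 0 + 2(34.87) = 69.74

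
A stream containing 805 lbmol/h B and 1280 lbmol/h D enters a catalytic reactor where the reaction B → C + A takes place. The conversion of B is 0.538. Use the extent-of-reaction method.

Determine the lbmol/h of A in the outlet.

433 lbmol/h

B reacted = 0.538 × 805 = 433.1 lbmol/h; ν_B = −1, so ξ = 433.1/1 = 433.1 lbmol/h.
Outlet amounts (n = n₀ + ν ξ):
  B: 805 − 1(433.1) = 371.9
  C: 0 + 1(433.1) = 433.1
  A: 0 + 1(433.1) = 433.1
  D: 1280 (inert)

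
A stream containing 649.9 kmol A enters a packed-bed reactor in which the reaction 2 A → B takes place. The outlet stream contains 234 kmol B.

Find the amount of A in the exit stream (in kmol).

182 kmol

For B: n = n₀ + 1ξ → 234 = 0 + 1ξ, giving ξ = 234 kmol.
Outlet amounts (n = n₀ + ν ξ):
  A: 649.9 − 2(234) = 181.9
  B: 0 + 1(234) = 234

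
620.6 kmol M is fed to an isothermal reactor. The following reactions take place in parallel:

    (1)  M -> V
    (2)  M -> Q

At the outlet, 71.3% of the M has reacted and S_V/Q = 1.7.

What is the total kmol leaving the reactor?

621 kmol

Conversion of M: M consumed = 0.713 × 620.6 = 442.5 kmol = 1ξ₁ + 1ξ₂.
Selectivity: 1ξ₁ / (1ξ₂) = 1.7 → ξ₁ = 1.7 ξ₂.
Substitute: (1·1.7 + 1) ξ₂ = 442.5 → ξ₂ = 163.9 kmol, ξ₁ = 278.6 kmol.
Outlet amounts (n = n₀ + Σ ν·ξ):
  M: 620.6 − 1(278.6) − 1(163.9) = 178.1
  V: 0 + 1(278.6) = 278.6
  Q: 0 + 1(163.9) = 163.9
Total out = 178.1 + 278.6 + 163.9 = 620.6 kmol.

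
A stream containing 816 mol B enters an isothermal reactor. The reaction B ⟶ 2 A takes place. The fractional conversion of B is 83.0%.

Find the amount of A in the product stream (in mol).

B reacted = 0.83 × 816 = 677.3 mol; ν_B = −1, so ξ = 677.3/1 = 677.3 mol.
Outlet amounts (n = n₀ + ν ξ):
  B: 816 − 1(677.3) = 138.7
  A: 0 + 2(677.3) = 1355

1350 mol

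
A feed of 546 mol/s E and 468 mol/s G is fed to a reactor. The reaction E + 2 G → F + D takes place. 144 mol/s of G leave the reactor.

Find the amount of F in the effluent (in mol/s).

162 mol/s

For G: n = n₀ − 2ξ → 144 = 468 − 2ξ, giving ξ = 162 mol/s.
Outlet amounts (n = n₀ + ν ξ):
  E: 546 − 1(162) = 384
  G: 468 − 2(162) = 144
  F: 0 + 1(162) = 162
  D: 0 + 1(162) = 162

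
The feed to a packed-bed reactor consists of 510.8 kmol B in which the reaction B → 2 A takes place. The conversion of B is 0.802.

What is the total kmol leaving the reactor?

920 kmol

B reacted = 0.802 × 510.8 = 409.7 kmol; ν_B = −1, so ξ = 409.7/1 = 409.7 kmol.
Outlet amounts (n = n₀ + ν ξ):
  B: 510.8 − 1(409.7) = 101.1
  A: 0 + 2(409.7) = 819.3
Total out = 101.1 + 819.3 = 920.5 kmol.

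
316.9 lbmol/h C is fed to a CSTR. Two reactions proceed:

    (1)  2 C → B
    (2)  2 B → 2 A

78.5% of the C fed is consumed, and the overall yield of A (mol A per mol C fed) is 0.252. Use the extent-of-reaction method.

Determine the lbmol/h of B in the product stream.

44.5 lbmol/h

Conversion of C: C consumed = 2ξ₁ = 0.785 × 316.9 → ξ₁ = 124.4 lbmol/h.
Yield of A: 2ξ₂ / 316.9 = 0.252 → ξ₂ = 39.93 lbmol/h.
Outlet amounts (n = n₀ + Σ ν·ξ):
  C: 316.9 − 2(124.4) = 68.13
  B: 0 + 1(124.4) − 2(39.93) = 44.52
  A: 0 + 2(39.93) = 79.86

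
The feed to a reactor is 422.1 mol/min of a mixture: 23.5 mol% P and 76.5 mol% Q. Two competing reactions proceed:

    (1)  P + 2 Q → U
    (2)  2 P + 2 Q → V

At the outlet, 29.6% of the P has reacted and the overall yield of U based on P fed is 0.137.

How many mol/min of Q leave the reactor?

280 mol/min

Yield of U: 1ξ₁ / 99.19 = 0.137 → ξ₁ = 13.59 mol/min.
Conversion of P: 1ξ₁ + 2ξ₂ = 0.296 × 99.19 = 29.36 → ξ₂ = 7.886 mol/min.
Outlet amounts (n = n₀ + Σ ν·ξ):
  P: 99.19 − 1(13.59) − 2(7.886) = 69.83
  Q: 322.9 − 2(13.59) − 2(7.886) = 280
  U: 0 + 1(13.59) = 13.59
  V: 0 + 1(7.886) = 7.886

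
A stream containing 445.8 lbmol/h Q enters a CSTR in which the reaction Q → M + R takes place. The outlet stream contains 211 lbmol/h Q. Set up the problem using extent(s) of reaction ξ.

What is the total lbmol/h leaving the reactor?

681 lbmol/h

For Q: n = n₀ − 1ξ → 211 = 445.8 − 1ξ, giving ξ = 234.8 lbmol/h.
Outlet amounts (n = n₀ + ν ξ):
  Q: 445.8 − 1(234.8) = 211
  M: 0 + 1(234.8) = 234.8
  R: 0 + 1(234.8) = 234.8
Total out = 211 + 234.8 + 234.8 = 680.6 lbmol/h.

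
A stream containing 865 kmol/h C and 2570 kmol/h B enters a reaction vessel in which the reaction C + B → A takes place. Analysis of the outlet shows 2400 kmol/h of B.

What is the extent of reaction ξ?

ξ = 170 kmol/h

For B: n = n₀ − 1ξ → 2400 = 2570 − 1ξ, giving ξ = 170 kmol/h.
Outlet amounts (n = n₀ + ν ξ):
  C: 865 − 1(170) = 695
  B: 2570 − 1(170) = 2400
  A: 0 + 1(170) = 170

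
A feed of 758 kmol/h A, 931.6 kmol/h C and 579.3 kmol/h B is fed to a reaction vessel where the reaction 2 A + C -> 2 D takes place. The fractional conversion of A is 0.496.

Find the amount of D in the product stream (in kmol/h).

376 kmol/h

A reacted = 0.496 × 758 = 376 kmol/h; ν_A = −2, so ξ = 376/2 = 188 kmol/h.
Outlet amounts (n = n₀ + ν ξ):
  A: 758 − 2(188) = 382
  C: 931.6 − 1(188) = 743.6
  D: 0 + 2(188) = 376
  B: 579.3 (inert)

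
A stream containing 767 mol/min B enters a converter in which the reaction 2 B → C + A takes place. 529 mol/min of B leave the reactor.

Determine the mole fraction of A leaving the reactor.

0.155

For B: n = n₀ − 2ξ → 529 = 767 − 2ξ, giving ξ = 119 mol/min.
Outlet amounts (n = n₀ + ν ξ):
  B: 767 − 2(119) = 529
  C: 0 + 1(119) = 119
  A: 0 + 1(119) = 119
Total out = 767 mol/min; y_A = 119 / 767 = 0.1551.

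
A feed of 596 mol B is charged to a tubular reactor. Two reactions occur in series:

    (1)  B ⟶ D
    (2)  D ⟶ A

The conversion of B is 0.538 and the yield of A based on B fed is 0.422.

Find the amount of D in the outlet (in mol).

69.1 mol

Conversion of B: B consumed = 1ξ₁ = 0.538 × 596 → ξ₁ = 320.6 mol.
Yield of A: 1ξ₂ / 596 = 0.422 → ξ₂ = 251.5 mol.
Outlet amounts (n = n₀ + Σ ν·ξ):
  B: 596 − 1(320.6) = 275.4
  D: 0 + 1(320.6) − 1(251.5) = 69.14
  A: 0 + 1(251.5) = 251.5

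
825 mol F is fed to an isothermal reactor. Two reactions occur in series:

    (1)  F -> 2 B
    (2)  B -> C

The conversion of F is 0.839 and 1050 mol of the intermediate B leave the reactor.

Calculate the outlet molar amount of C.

Conversion of F: F consumed = 1ξ₁ = 0.839 × 825 → ξ₁ = 692.2 mol.
B balance: n_B = 0 + 2ξ₁ − 1ξ₂ = 1050 → ξ₂ = (2·692.2 − 1050)/1 = 334.3 mol.
Outlet amounts (n = n₀ + Σ ν·ξ):
  F: 825 − 1(692.2) = 132.8
  B: 0 + 2(692.2) − 1(334.3) = 1050
  C: 0 + 1(334.3) = 334.3

334 mol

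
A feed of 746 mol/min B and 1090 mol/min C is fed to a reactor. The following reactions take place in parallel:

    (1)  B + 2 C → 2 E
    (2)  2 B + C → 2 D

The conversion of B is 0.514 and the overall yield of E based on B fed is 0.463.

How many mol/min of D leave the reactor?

Yield of E: 2ξ₁ / 746 = 0.463 → ξ₁ = 172.7 mol/min.
Conversion of B: 1ξ₁ + 2ξ₂ = 0.514 × 746 = 383.4 → ξ₂ = 105.4 mol/min.
Outlet amounts (n = n₀ + Σ ν·ξ):
  B: 746 − 1(172.7) − 2(105.4) = 362.6
  C: 1090 − 2(172.7) − 1(105.4) = 639.2
  E: 0 + 2(172.7) = 345.4
  D: 0 + 2(105.4) = 210.7

211 mol/min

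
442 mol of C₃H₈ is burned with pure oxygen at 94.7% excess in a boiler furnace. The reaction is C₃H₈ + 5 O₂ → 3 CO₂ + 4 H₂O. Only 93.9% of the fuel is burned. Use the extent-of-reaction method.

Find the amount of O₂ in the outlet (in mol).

2230 mol

Stoichiometric O₂ = 5 × 442 = 2210 mol; O₂ fed = 2210 × 1.947 = 4303 mol.
Fuel reacted = 0.939 × 442 → ξ = 415 mol.
Outlet (n = n₀ + ν ξ):
  C₃H₈: 442 − 1(415) = 26.96
  O₂: 4303 − 5(415) = 2228
  CO₂: 0 + 3(415) = 1245
  H₂O: 0 + 4(415) = 1660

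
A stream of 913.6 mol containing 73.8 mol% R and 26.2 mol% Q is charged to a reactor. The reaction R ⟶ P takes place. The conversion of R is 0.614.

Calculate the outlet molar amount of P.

414 mol

R reacted = 0.614 × 674.2 = 414 mol; ν_R = −1, so ξ = 414/1 = 414 mol.
Outlet amounts (n = n₀ + ν ξ):
  R: 674.2 − 1(414) = 260.3
  P: 0 + 1(414) = 414
  Q: 239.4 (inert)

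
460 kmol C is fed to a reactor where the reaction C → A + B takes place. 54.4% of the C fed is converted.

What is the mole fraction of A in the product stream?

0.352

C reacted = 0.544 × 460 = 250.2 kmol; ν_C = −1, so ξ = 250.2/1 = 250.2 kmol.
Outlet amounts (n = n₀ + ν ξ):
  C: 460 − 1(250.2) = 209.8
  A: 0 + 1(250.2) = 250.2
  B: 0 + 1(250.2) = 250.2
Total out = 710.2 kmol; y_A = 250.2 / 710.2 = 0.3523.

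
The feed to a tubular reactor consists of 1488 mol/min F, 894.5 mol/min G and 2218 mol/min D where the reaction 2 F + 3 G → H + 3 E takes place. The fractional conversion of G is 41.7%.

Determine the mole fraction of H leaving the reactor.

0.0278

G reacted = 0.417 × 894.5 = 373 mol/min; ν_G = −3, so ξ = 373/3 = 124.3 mol/min.
Outlet amounts (n = n₀ + ν ξ):
  F: 1488 − 2(124.3) = 1239
  G: 894.5 − 3(124.3) = 521.5
  H: 0 + 1(124.3) = 124.3
  E: 0 + 3(124.3) = 373
  D: 2218 (inert)
Total out = 4476 mol/min; y_H = 124.3 / 4476 = 0.02778.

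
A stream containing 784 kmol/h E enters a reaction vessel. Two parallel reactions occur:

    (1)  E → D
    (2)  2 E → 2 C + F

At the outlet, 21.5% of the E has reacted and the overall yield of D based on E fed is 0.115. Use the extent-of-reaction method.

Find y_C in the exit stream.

0.0952

Yield of D: 1ξ₁ / 784 = 0.115 → ξ₁ = 90.16 kmol/h.
Conversion of E: 1ξ₁ + 2ξ₂ = 0.215 × 784 = 168.6 → ξ₂ = 39.2 kmol/h.
Outlet amounts (n = n₀ + Σ ν·ξ):
  E: 784 − 1(90.16) − 2(39.2) = 615.4
  D: 0 + 1(90.16) = 90.16
  C: 0 + 2(39.2) = 78.4
  F: 0 + 1(39.2) = 39.2
Total out = 823.2 kmol/h; y_C = 78.4 / 823.2 = 0.09524.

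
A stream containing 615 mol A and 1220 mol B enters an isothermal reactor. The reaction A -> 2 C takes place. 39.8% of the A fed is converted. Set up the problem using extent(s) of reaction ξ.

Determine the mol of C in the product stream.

A reacted = 0.398 × 615 = 244.8 mol; ν_A = −1, so ξ = 244.8/1 = 244.8 mol.
Outlet amounts (n = n₀ + ν ξ):
  A: 615 − 1(244.8) = 370.2
  C: 0 + 2(244.8) = 489.5
  B: 1220 (inert)

490 mol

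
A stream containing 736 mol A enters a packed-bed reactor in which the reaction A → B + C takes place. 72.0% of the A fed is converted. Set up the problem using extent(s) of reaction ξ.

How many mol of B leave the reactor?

530 mol

A reacted = 0.72 × 736 = 529.9 mol; ν_A = −1, so ξ = 529.9/1 = 529.9 mol.
Outlet amounts (n = n₀ + ν ξ):
  A: 736 − 1(529.9) = 206.1
  B: 0 + 1(529.9) = 529.9
  C: 0 + 1(529.9) = 529.9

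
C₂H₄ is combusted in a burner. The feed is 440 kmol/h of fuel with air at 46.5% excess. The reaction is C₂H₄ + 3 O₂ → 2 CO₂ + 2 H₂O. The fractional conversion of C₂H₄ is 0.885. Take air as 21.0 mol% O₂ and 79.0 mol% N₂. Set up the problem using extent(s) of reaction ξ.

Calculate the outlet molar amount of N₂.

7270 kmol/h

Stoichiometric O₂ = 3 × 440 = 1320 kmol/h; O₂ fed = 1320 × 1.465 = 1934 kmol/h.
N₂ fed = 1934 × 79/21 = 7275 kmol/h.
Fuel reacted = 0.885 × 440 → ξ = 389.4 kmol/h.
Outlet (n = n₀ + ν ξ):
  C₂H₄: 440 − 1(389.4) = 50.6
  O₂: 1934 − 3(389.4) = 765.6
  N₂: 7275 (inert)
  CO₂: 0 + 2(389.4) = 778.8
  H₂O: 0 + 2(389.4) = 778.8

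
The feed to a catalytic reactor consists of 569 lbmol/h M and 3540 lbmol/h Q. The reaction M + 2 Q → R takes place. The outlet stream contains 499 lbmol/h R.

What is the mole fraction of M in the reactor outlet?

0.0225

For R: n = n₀ + 1ξ → 499 = 0 + 1ξ, giving ξ = 499 lbmol/h.
Outlet amounts (n = n₀ + ν ξ):
  M: 569 − 1(499) = 70
  Q: 3540 − 2(499) = 2542
  R: 0 + 1(499) = 499
Total out = 3111 lbmol/h; y_M = 70 / 3111 = 0.0225.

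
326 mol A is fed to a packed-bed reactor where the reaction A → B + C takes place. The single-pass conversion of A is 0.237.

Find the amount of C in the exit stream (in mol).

77.3 mol

A reacted = 0.237 × 326 = 77.26 mol; ν_A = −1, so ξ = 77.26/1 = 77.26 mol.
Outlet amounts (n = n₀ + ν ξ):
  A: 326 − 1(77.26) = 248.7
  B: 0 + 1(77.26) = 77.26
  C: 0 + 1(77.26) = 77.26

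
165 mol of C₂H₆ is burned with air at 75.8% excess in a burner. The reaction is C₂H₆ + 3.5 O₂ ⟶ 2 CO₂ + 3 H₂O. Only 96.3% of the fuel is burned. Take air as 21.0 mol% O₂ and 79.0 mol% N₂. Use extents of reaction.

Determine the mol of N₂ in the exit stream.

3820 mol

Stoichiometric O₂ = 3.5 × 165 = 577.5 mol; O₂ fed = 577.5 × 1.758 = 1015 mol.
N₂ fed = 1015 × 79/21 = 3819 mol.
Fuel reacted = 0.963 × 165 → ξ = 158.9 mol.
Outlet (n = n₀ + ν ξ):
  C₂H₆: 165 − 1(158.9) = 6.105
  O₂: 1015 − 3.5(158.9) = 459.1
  N₂: 3819 (inert)
  CO₂: 0 + 2(158.9) = 317.8
  H₂O: 0 + 3(158.9) = 476.7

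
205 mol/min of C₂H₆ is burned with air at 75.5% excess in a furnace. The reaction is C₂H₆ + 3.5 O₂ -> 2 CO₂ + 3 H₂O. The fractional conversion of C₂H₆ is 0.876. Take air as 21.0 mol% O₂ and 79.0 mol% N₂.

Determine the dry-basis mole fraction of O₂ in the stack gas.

0.11

Stoichiometric O₂ = 3.5 × 205 = 717.5 mol/min; O₂ fed = 717.5 × 1.755 = 1259 mol/min.
N₂ fed = 1259 × 79/21 = 4737 mol/min.
Fuel reacted = 0.876 × 205 → ξ = 179.6 mol/min.
Outlet (n = n₀ + ν ξ):
  C₂H₆: 205 − 1(179.6) = 25.42
  O₂: 1259 − 3.5(179.6) = 630.7
  N₂: 4737 (inert)
  CO₂: 0 + 2(179.6) = 359.2
  H₂O: 0 + 3(179.6) = 538.7
Dry total = 5752 mol/min; y_O₂ (dry) = 630.7 / 5752 = 0.1096.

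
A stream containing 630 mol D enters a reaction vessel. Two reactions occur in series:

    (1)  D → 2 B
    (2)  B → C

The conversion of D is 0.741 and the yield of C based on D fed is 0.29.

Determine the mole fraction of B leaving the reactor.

0.685

Conversion of D: D consumed = 1ξ₁ = 0.741 × 630 → ξ₁ = 466.8 mol.
Yield of C: 1ξ₂ / 630 = 0.29 → ξ₂ = 182.7 mol.
Outlet amounts (n = n₀ + Σ ν·ξ):
  D: 630 − 1(466.8) = 163.2
  B: 0 + 2(466.8) − 1(182.7) = 751
  C: 0 + 1(182.7) = 182.7
Total out = 1097 mol; y_B = 751 / 1097 = 0.6847.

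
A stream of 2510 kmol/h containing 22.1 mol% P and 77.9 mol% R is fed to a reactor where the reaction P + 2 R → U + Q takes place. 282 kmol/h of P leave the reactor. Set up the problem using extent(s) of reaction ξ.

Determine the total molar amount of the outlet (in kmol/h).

2240 kmol/h

For P: n = n₀ − 1ξ → 282 = 554.7 − 1ξ, giving ξ = 272.7 kmol/h.
Outlet amounts (n = n₀ + ν ξ):
  P: 554.7 − 1(272.7) = 282
  R: 1955 − 2(272.7) = 1410
  U: 0 + 1(272.7) = 272.7
  Q: 0 + 1(272.7) = 272.7
Total out = 282 + 1410 + 272.7 + 272.7 = 2237 kmol/h.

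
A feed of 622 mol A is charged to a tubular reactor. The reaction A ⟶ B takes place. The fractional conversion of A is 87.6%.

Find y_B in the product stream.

0.876

A reacted = 0.876 × 622 = 544.9 mol; ν_A = −1, so ξ = 544.9/1 = 544.9 mol.
Outlet amounts (n = n₀ + ν ξ):
  A: 622 − 1(544.9) = 77.13
  B: 0 + 1(544.9) = 544.9
Total out = 622 mol; y_B = 544.9 / 622 = 0.876.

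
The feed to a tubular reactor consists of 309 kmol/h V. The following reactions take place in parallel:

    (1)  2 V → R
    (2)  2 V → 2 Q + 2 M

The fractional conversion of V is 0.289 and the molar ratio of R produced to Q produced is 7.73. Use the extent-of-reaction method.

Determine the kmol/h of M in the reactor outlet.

Conversion of V: V consumed = 0.289 × 309 = 89.3 kmol/h = 2ξ₁ + 2ξ₂.
Selectivity: 1ξ₁ / (2ξ₂) = 7.73 → ξ₁ = 15.46 ξ₂.
Substitute: (2·15.46 + 2) ξ₂ = 89.3 → ξ₂ = 2.713 kmol/h, ξ₁ = 41.94 kmol/h.
Outlet amounts (n = n₀ + Σ ν·ξ):
  V: 309 − 2(41.94) − 2(2.713) = 219.7
  R: 0 + 1(41.94) = 41.94
  Q: 0 + 2(2.713) = 5.425
  M: 0 + 2(2.713) = 5.425

5.43 kmol/h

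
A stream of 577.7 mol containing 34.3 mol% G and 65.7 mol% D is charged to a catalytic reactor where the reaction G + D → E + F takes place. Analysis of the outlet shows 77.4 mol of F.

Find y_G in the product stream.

0.209

For F: n = n₀ + 1ξ → 77.4 = 0 + 1ξ, giving ξ = 77.4 mol.
Outlet amounts (n = n₀ + ν ξ):
  G: 198.2 − 1(77.4) = 120.8
  D: 379.5 − 1(77.4) = 302.1
  E: 0 + 1(77.4) = 77.4
  F: 0 + 1(77.4) = 77.4
Total out = 577.7 mol; y_G = 120.8 / 577.7 = 0.209.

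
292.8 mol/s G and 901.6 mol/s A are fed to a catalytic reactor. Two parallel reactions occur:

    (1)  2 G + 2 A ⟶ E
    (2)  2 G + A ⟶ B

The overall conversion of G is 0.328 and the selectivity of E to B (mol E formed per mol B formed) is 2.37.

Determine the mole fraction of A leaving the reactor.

0.77

Conversion of G: G consumed = 0.328 × 292.8 = 96.04 mol/s = 2ξ₁ + 2ξ₂.
Selectivity: 1ξ₁ / (1ξ₂) = 2.37 → ξ₁ = 2.37 ξ₂.
Substitute: (2·2.37 + 2) ξ₂ = 96.04 → ξ₂ = 14.25 mol/s, ξ₁ = 33.77 mol/s.
Outlet amounts (n = n₀ + Σ ν·ξ):
  G: 292.8 − 2(33.77) − 2(14.25) = 196.8
  A: 901.6 − 2(33.77) − 1(14.25) = 819.8
  E: 0 + 1(33.77) = 33.77
  B: 0 + 1(14.25) = 14.25
Total out = 1065 mol/s; y_A = 819.8 / 1065 = 0.7701.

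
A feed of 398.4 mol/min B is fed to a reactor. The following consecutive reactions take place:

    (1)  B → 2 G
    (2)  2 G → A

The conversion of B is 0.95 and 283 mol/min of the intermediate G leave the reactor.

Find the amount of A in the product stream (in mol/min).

Conversion of B: B consumed = 1ξ₁ = 0.95 × 398.4 → ξ₁ = 378.5 mol/min.
G balance: n_G = 0 + 2ξ₁ − 2ξ₂ = 283 → ξ₂ = (2·378.5 − 283)/2 = 237 mol/min.
Outlet amounts (n = n₀ + Σ ν·ξ):
  B: 398.4 − 1(378.5) = 19.92
  G: 0 + 2(378.5) − 2(237) = 283
  A: 0 + 1(237) = 237

237 mol/min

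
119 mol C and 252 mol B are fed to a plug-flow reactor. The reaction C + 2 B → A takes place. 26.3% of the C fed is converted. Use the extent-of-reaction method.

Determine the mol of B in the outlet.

C reacted = 0.263 × 119 = 31.3 mol; ν_C = −1, so ξ = 31.3/1 = 31.3 mol.
Outlet amounts (n = n₀ + ν ξ):
  C: 119 − 1(31.3) = 87.7
  B: 252 − 2(31.3) = 189.4
  A: 0 + 1(31.3) = 31.3

189 mol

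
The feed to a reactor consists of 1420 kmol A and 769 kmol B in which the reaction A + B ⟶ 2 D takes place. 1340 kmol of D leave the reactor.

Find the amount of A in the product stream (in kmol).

For D: n = n₀ + 2ξ → 1340 = 0 + 2ξ, giving ξ = 670 kmol.
Outlet amounts (n = n₀ + ν ξ):
  A: 1420 − 1(670) = 750
  B: 769 − 1(670) = 99
  D: 0 + 2(670) = 1340

750 kmol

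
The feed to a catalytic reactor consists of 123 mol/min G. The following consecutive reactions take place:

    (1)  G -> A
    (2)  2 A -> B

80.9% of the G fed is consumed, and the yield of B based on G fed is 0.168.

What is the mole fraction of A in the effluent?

Conversion of G: G consumed = 1ξ₁ = 0.809 × 123 → ξ₁ = 99.51 mol/min.
Yield of B: 1ξ₂ / 123 = 0.168 → ξ₂ = 20.66 mol/min.
Outlet amounts (n = n₀ + Σ ν·ξ):
  G: 123 − 1(99.51) = 23.49
  A: 0 + 1(99.51) − 2(20.66) = 58.18
  B: 0 + 1(20.66) = 20.66
Total out = 102.3 mol/min; y_A = 58.18 / 102.3 = 0.5685.

0.569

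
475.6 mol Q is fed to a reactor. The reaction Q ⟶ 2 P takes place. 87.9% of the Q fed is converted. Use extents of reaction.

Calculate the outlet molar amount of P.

836 mol

Q reacted = 0.879 × 475.6 = 418.1 mol; ν_Q = −1, so ξ = 418.1/1 = 418.1 mol.
Outlet amounts (n = n₀ + ν ξ):
  Q: 475.6 − 1(418.1) = 57.55
  P: 0 + 2(418.1) = 836.1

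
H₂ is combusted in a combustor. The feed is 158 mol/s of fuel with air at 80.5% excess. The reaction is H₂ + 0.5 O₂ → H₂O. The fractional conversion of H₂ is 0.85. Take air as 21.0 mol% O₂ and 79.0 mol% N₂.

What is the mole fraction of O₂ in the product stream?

0.098

Stoichiometric O₂ = 0.5 × 158 = 79 mol/s; O₂ fed = 79 × 1.805 = 142.6 mol/s.
N₂ fed = 142.6 × 79/21 = 536.4 mol/s.
Fuel reacted = 0.85 × 158 → ξ = 134.3 mol/s.
Outlet (n = n₀ + ν ξ):
  H₂: 158 − 1(134.3) = 23.7
  O₂: 142.6 − 0.5(134.3) = 75.45
  N₂: 536.4 (inert)
  H₂O: 0 + 1(134.3) = 134.3
Total out = 769.9 mol/s; y_O₂ = 75.45 / 769.9 = 0.098.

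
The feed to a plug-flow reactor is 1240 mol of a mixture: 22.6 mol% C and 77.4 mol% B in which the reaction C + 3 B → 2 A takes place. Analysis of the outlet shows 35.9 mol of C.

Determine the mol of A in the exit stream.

For C: n = n₀ − 1ξ → 35.9 = 280.2 − 1ξ, giving ξ = 244.3 mol.
Outlet amounts (n = n₀ + ν ξ):
  C: 280.2 − 1(244.3) = 35.9
  B: 959.8 − 3(244.3) = 226.7
  A: 0 + 2(244.3) = 488.7

489 mol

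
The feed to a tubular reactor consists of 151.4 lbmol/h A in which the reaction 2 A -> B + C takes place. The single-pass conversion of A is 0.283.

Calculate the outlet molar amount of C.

A reacted = 0.283 × 151.4 = 42.85 lbmol/h; ν_A = −2, so ξ = 42.85/2 = 21.42 lbmol/h.
Outlet amounts (n = n₀ + ν ξ):
  A: 151.4 − 2(21.42) = 108.6
  B: 0 + 1(21.42) = 21.42
  C: 0 + 1(21.42) = 21.42

21.4 lbmol/h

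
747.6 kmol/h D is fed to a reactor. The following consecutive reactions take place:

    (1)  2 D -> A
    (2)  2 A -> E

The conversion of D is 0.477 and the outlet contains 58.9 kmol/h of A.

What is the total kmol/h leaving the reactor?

Conversion of D: D consumed = 2ξ₁ = 0.477 × 747.6 → ξ₁ = 178.3 kmol/h.
A balance: n_A = 0 + 1ξ₁ − 2ξ₂ = 58.9 → ξ₂ = (1·178.3 − 58.9)/2 = 59.7 kmol/h.
Outlet amounts (n = n₀ + Σ ν·ξ):
  D: 747.6 − 2(178.3) = 391
  A: 0 + 1(178.3) − 2(59.7) = 58.9
  E: 0 + 1(59.7) = 59.7
Total out = 391 + 58.9 + 59.7 = 509.6 kmol/h.

510 kmol/h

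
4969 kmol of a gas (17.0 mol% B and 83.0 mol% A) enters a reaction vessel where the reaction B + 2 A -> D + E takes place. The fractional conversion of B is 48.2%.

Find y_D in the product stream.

0.0893

B reacted = 0.482 × 844.7 = 407.2 kmol; ν_B = −1, so ξ = 407.2/1 = 407.2 kmol.
Outlet amounts (n = n₀ + ν ξ):
  B: 844.7 − 1(407.2) = 437.6
  A: 4124 − 2(407.2) = 3310
  D: 0 + 1(407.2) = 407.2
  E: 0 + 1(407.2) = 407.2
Total out = 4562 kmol; y_D = 407.2 / 4562 = 0.08925.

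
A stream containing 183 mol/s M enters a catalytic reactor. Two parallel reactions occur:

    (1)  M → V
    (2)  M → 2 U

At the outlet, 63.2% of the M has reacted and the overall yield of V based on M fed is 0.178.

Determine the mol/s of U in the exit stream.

166 mol/s

Yield of V: 1ξ₁ / 183 = 0.178 → ξ₁ = 32.57 mol/s.
Conversion of M: 1ξ₁ + 1ξ₂ = 0.632 × 183 = 115.7 → ξ₂ = 83.08 mol/s.
Outlet amounts (n = n₀ + Σ ν·ξ):
  M: 183 − 1(32.57) − 1(83.08) = 67.34
  V: 0 + 1(32.57) = 32.57
  U: 0 + 2(83.08) = 166.2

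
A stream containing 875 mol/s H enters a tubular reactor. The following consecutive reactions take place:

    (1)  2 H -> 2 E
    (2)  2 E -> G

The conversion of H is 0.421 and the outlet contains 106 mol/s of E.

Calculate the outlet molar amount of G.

131 mol/s

Conversion of H: H consumed = 2ξ₁ = 0.421 × 875 → ξ₁ = 184.2 mol/s.
E balance: n_E = 0 + 2ξ₁ − 2ξ₂ = 106 → ξ₂ = (2·184.2 − 106)/2 = 131.2 mol/s.
Outlet amounts (n = n₀ + Σ ν·ξ):
  H: 875 − 2(184.2) = 506.6
  E: 0 + 2(184.2) − 2(131.2) = 106
  G: 0 + 1(131.2) = 131.2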